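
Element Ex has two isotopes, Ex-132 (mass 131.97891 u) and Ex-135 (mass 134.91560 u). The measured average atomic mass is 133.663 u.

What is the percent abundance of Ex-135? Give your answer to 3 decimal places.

57.347%

With x = fraction of Ex-132 (so Ex-135 is 1 − x):
131.97891·x + 134.91560·(1 − x) = 133.663
(131.97891 − 134.91560)·x = 133.663 − 134.91560
x = -1.25260 / -2.93669 = 0.42653 → 42.653% Ex-132, 57.347% Ex-135.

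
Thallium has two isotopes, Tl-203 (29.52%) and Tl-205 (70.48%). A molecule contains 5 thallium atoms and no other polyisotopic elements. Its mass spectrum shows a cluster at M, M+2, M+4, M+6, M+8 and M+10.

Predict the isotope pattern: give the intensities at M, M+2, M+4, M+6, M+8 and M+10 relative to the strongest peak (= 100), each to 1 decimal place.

Each Tl atom is independently Tl-203 (p = 0.2952) or Tl-205 (q = 0.7048); the cluster is the binomial expansion (p + q)^5.
P(M) = 0.2952^5 = 0.002242
P(M+2) = 5 × 0.2952^4 × 0.7048^1 = 0.026761
P(M+4) = 10 × 0.2952^3 × 0.7048^2 = 0.127785
P(M+6) = 10 × 0.2952^2 × 0.7048^3 = 0.305092
P(M+8) = 5 × 0.2952^1 × 0.7048^4 = 0.364208
P(M+10) = 0.7048^5 = 0.173912
The M+8 peak is largest (0.364208); scaling to 100 gives 0.6 : 7.3 : 35.1 : 83.8 : 100.0 : 47.8.

0.6 : 7.3 : 35.1 : 83.8 : 100.0 : 47.8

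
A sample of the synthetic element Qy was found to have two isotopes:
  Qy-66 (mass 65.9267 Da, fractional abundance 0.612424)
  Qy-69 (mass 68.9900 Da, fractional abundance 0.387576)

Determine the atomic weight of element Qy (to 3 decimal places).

67.114 Da

The abundance-weighted mean is 0.612424 × 65.9267 + 0.387576 × 68.9900
= 40.37509 + 26.73887 = 67.11396 Da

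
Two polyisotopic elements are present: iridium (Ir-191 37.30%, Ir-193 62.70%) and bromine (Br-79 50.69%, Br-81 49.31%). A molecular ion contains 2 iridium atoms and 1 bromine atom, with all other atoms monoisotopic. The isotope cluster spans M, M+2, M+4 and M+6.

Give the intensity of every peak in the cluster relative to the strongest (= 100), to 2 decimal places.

Iridium pattern (n=2): 0.139129 : 0.467742 : 0.393129
Bromine pattern (n=1): 0.5069 : 0.4931
Convolve the two distributions (both contribute in 2-u steps):
  M: 0.139129×0.5069 = 0.070524
  M+2: 0.139129×0.4931 + 0.467742×0.5069 = 0.305703
  M+4: 0.467742×0.4931 + 0.393129×0.5069 = 0.429921
  M+6: 0.393129×0.4931 = 0.193852
Scale to base peak (0.429921) = 100: 16.40 : 71.11 : 100.00 : 45.09

16.40 : 71.11 : 100.00 : 45.09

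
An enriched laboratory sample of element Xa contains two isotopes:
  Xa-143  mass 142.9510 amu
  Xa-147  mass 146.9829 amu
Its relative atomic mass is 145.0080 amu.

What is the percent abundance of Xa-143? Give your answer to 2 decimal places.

48.98%

With x = fraction of Xa-143 (so Xa-147 is 1 − x):
142.9510·x + 146.9829·(1 − x) = 145.0080
(142.9510 − 146.9829)·x = 145.0080 − 146.9829
x = -1.9749 / -4.0319 = 0.48982 → 48.98% Xa-143, 51.02% Xa-147.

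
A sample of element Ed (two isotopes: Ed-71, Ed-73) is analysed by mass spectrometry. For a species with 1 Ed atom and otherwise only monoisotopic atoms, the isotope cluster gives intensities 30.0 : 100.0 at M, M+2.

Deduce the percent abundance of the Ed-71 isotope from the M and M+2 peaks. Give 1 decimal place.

If p is the fraction of Ed that is Ed-71, then I(M+2)/I(M) = [C(1,1)·p^0·(1−p)] / p^1 = 1·(1−p)/p = 100.0/30.0 = 3.3333
(1−p)/p = 3.3333/1 = 3.3333  ⇒  p = 1/(1 + 3.3333) = 0.2308
Ed-71: 23.1%, Ed-73: 76.9%.

23.1%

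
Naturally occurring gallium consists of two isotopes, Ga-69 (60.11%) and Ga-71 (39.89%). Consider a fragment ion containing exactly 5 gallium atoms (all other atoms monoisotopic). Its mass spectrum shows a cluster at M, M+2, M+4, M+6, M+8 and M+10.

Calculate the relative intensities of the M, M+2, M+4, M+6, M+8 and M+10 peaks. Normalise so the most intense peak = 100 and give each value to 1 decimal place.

22.7 : 75.3 : 100.0 : 66.4 : 22.0 : 2.9

Each Ga atom is independently Ga-69 (p = 0.6011) or Ga-71 (q = 0.3989); the cluster is the binomial expansion (p + q)^5.
P(M) = 0.6011^5 = 0.078475
P(M+2) = 5 × 0.6011^4 × 0.3989^1 = 0.260388
P(M+4) = 10 × 0.6011^3 × 0.3989^2 = 0.345596
P(M+6) = 10 × 0.6011^2 × 0.3989^3 = 0.229343
P(M+8) = 5 × 0.6011^1 × 0.3989^4 = 0.076098
P(M+10) = 0.3989^5 = 0.010100
The M+4 peak is largest (0.345596); scaling to 100 gives 22.7 : 75.3 : 100.0 : 66.4 : 22.0 : 2.9.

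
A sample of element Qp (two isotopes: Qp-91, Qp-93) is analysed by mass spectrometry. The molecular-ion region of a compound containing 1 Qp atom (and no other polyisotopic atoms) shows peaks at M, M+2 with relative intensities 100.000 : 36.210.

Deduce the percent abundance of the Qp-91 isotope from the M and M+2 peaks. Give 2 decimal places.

73.42%

Write p for the Qp-91 fraction. I(M+2)/I(M) = [C(1,1)·p^0·(1−p)] / p^1 = 1·(1−p)/p = 36.210/100.000 = 0.3621
(1−p)/p = 0.3621/1 = 0.3621  ⇒  p = 1/(1 + 0.3621) = 0.7342
Qp-91: 73.42%, Qp-93: 26.58%.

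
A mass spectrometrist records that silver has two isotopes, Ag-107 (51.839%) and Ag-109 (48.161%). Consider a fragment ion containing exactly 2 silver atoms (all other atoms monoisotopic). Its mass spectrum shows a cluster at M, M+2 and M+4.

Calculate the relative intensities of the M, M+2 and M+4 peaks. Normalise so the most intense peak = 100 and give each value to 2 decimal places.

53.82 : 100.00 : 46.45

Each Ag atom is independently Ag-107 (p = 0.51839) or Ag-109 (q = 0.48161); the cluster is the binomial expansion (p + q)^2.
P(M) = 0.51839^2 = 0.268728
P(M+2) = 2 × 0.51839^1 × 0.48161^1 = 0.499324
P(M+4) = 0.48161^2 = 0.231948
The M+2 peak is largest (0.499324); scaling to 100 gives 53.82 : 100.00 : 46.45.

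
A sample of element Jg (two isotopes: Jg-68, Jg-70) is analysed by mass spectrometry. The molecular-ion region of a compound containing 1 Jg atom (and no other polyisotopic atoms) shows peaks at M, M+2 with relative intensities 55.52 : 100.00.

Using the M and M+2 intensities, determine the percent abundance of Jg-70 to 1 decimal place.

Let p = fractional abundance of Jg-68. I(M+2)/I(M) = [C(1,1)·p^0·(1−p)] / p^1 = 1·(1−p)/p = 100.00/55.52 = 1.8012
(1−p)/p = 1.8012/1 = 1.8012  ⇒  p = 1/(1 + 1.8012) = 0.3570
Jg-68: 35.7%, Jg-70: 64.3%.

64.3%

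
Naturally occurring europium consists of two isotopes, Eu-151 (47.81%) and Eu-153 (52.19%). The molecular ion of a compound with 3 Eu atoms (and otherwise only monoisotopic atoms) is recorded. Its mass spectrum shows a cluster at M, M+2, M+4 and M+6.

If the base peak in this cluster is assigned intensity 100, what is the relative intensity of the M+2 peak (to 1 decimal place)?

(0.4781 + 0.5219)^3 gives M 0.1093, M+2 0.3579, M+4 0.3907, M+6 0.1422; the largest is M+4.
P(M+4) = C(3,2) × 0.4781^1 × 0.5219^2 = 3 × 0.4781 × 0.27237961 = 0.390674 (base)
P(M+2) = C(3,1) × 0.4781^2 × 0.5219^1 = 3 × 0.22857961 × 0.5219 = 0.357887
Relative intensity = 0.357887 / 0.390674 × 100 = 91.6

91.6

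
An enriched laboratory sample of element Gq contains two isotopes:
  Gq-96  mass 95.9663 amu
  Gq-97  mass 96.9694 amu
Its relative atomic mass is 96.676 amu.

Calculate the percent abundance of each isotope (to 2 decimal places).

Let x be the fractional abundance of Gq-96; then Gq-97 has abundance 1 − x.
95.9663·x + 96.9694·(1 − x) = 96.676
(95.9663 − 96.9694)·x = 96.676 − 96.9694
x = -0.2934 / -1.0031 = 0.29249 → 29.25% Gq-96, 70.75% Gq-97.

Gq-96: 29.25%, Gq-97: 70.75%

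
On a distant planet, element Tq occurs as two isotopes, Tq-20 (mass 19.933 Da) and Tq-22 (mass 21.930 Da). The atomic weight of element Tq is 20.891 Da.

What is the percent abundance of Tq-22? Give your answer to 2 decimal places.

Writing the weighted mean with unknown fraction x of Tq-20:
19.933·x + 21.930·(1 − x) = 20.891
(19.933 − 21.930)·x = 20.891 − 21.930
x = -1.039 / -1.997 = 0.52028 → 52.03% Tq-20, 47.97% Tq-22.

47.97%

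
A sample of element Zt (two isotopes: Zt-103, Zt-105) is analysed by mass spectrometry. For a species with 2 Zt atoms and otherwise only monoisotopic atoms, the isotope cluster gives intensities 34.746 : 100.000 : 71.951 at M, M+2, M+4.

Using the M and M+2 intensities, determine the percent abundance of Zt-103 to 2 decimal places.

41.00%

Write p for the Zt-103 fraction. I(M+2)/I(M) = [C(2,1)·p^1·(1−p)] / p^2 = 2·(1−p)/p = 100.000/34.746 = 2.8780
(1−p)/p = 2.8780/2 = 1.4390  ⇒  p = 1/(1 + 1.4390) = 0.4100
Zt-103: 41.00%, Zt-105: 59.00%.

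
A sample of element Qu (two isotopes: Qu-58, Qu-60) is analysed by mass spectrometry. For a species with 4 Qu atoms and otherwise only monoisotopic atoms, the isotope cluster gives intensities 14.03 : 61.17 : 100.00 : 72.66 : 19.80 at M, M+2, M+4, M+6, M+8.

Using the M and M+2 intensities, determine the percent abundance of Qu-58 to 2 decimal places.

Let p = fractional abundance of Qu-58. I(M+2)/I(M) = [C(4,1)·p^3·(1−p)] / p^4 = 4·(1−p)/p = 61.17/14.03 = 4.3599
(1−p)/p = 4.3599/4 = 1.0900  ⇒  p = 1/(1 + 1.0900) = 0.4785
Qu-58: 47.85%, Qu-60: 52.15%.

47.85%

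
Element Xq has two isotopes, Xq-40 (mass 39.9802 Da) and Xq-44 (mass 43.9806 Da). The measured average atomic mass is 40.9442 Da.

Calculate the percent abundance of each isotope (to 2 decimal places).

Writing the weighted mean with unknown fraction x of Xq-40:
39.9802·x + 43.9806·(1 − x) = 40.9442
(39.9802 − 43.9806)·x = 40.9442 − 43.9806
x = -3.0364 / -4.0004 = 0.75902 → 75.90% Xq-40, 24.10% Xq-44.

Xq-40: 75.90%, Xq-44: 24.10%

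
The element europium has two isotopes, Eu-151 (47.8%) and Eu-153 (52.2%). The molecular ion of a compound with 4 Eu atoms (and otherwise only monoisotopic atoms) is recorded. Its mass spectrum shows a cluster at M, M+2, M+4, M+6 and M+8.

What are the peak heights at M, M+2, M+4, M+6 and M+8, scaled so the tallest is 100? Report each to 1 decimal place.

14.0 : 61.0 : 100.0 : 72.8 : 19.9

Each Eu atom is independently Eu-151 (p = 0.478) or Eu-153 (q = 0.522); the cluster is the binomial expansion (p + q)^4.
P(M) = 0.478^4 = 0.052205
P(M+2) = 4 × 0.478^3 × 0.522^1 = 0.228042
P(M+4) = 6 × 0.478^2 × 0.522^2 = 0.373549
P(M+6) = 4 × 0.478^1 × 0.522^3 = 0.271956
P(M+8) = 0.522^4 = 0.074248
The M+4 peak is largest (0.373549); scaling to 100 gives 14.0 : 61.0 : 100.0 : 72.8 : 19.9.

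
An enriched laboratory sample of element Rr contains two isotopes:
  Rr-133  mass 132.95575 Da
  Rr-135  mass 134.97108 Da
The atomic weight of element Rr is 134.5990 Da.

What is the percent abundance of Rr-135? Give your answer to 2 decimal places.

81.54%

Writing the weighted mean with unknown fraction x of Rr-133:
132.95575·x + 134.97108·(1 − x) = 134.5990
(132.95575 − 134.97108)·x = 134.5990 − 134.97108
x = -0.37208 / -2.01533 = 0.18462 → 18.46% Rr-133, 81.54% Rr-135.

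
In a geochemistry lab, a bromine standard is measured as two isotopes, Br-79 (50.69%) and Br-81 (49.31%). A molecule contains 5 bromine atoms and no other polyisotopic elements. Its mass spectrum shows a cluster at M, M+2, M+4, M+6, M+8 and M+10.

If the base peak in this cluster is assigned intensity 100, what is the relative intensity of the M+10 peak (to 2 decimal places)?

9.21

(0.5069 + 0.4931)^5 gives M 0.0335, M+2 0.1628, M+4 0.3167, M+6 0.3081, M+8 0.1498, M+10 0.0292; the largest is M+4.
P(M+4) = C(5,2) × 0.5069^3 × 0.4931^2 = 10 × 0.13024674 × 0.24314761 = 0.316692 (base)
P(M+10) = C(5,5) × 0.5069^0 × 0.4931^5 = 1 × 1.0000 × 0.02915245 = 0.029152
Relative intensity = 0.029152 / 0.316692 × 100 = 9.21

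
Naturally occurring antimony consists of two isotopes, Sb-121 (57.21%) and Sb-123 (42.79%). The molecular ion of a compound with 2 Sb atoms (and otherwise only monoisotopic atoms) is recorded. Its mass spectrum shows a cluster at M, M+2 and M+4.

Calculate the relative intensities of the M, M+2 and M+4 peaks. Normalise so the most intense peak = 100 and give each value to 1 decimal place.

66.8 : 100.0 : 37.4

Expanding (0.5721 + 0.4279)^2:
P(M) = 0.5721^2 = 0.327298
P(M+2) = 2 × 0.5721^1 × 0.4279^1 = 0.489603
P(M+4) = 0.4279^2 = 0.183098
The M+2 peak is largest (0.489603); scaling to 100 gives 66.8 : 100.0 : 37.4.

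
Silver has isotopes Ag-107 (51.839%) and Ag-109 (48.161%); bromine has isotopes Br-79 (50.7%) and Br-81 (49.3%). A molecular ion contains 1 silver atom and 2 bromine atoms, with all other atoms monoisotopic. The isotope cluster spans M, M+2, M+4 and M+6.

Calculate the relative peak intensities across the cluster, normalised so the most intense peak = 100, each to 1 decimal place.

34.8 : 100.0 : 95.8 : 30.6

Silver pattern (n=1): 0.51839 : 0.48161
Bromine pattern (n=2): 0.257049 : 0.499902 : 0.243049
Convolve the two distributions (both contribute in 2-u steps):
  M: 0.51839×0.257049 = 0.133252
  M+2: 0.51839×0.499902 + 0.48161×0.257049 = 0.382942
  M+4: 0.51839×0.243049 + 0.48161×0.499902 = 0.366752
  M+6: 0.48161×0.243049 = 0.117055
Scale to base peak (0.382942) = 100: 34.8 : 100.0 : 95.8 : 30.6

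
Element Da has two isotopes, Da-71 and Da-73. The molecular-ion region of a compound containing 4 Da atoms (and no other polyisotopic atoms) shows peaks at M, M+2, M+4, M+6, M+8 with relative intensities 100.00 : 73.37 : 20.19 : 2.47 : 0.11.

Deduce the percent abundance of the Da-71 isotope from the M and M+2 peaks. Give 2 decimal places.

84.50%

If p is the fraction of Da that is Da-71, then I(M+2)/I(M) = [C(4,1)·p^3·(1−p)] / p^4 = 4·(1−p)/p = 73.37/100.00 = 0.7337
(1−p)/p = 0.7337/4 = 0.1834  ⇒  p = 1/(1 + 0.1834) = 0.8450
Da-71: 84.50%, Da-73: 15.50%.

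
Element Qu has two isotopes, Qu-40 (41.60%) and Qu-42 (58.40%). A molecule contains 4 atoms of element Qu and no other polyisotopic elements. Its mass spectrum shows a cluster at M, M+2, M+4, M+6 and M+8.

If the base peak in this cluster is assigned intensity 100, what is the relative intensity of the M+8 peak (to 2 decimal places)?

32.85

(0.4160 + 0.5840)^4 gives M 0.0299, M+2 0.1682, M+4 0.3541, M+6 0.3314, M+8 0.1163; the largest is M+4.
P(M+4) = C(4,2) × 0.4160^2 × 0.5840^2 = 6 × 0.173056 × 0.341056 = 0.354131 (base)
P(M+8) = C(4,4) × 0.4160^0 × 0.5840^4 = 1 × 1.0000 × 0.1163192 = 0.116319
Relative intensity = 0.116319 / 0.354131 × 100 = 32.85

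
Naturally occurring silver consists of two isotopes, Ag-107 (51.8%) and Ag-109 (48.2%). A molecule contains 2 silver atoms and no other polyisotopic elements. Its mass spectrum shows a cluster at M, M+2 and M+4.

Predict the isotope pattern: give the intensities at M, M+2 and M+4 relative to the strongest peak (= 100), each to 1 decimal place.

53.7 : 100.0 : 46.5

Expanding (0.518 + 0.482)^2:
P(M) = 0.518^2 = 0.268324
P(M+2) = 2 × 0.518^1 × 0.482^1 = 0.499352
P(M+4) = 0.482^2 = 0.232324
The M+2 peak is largest (0.499352); scaling to 100 gives 53.7 : 100.0 : 46.5.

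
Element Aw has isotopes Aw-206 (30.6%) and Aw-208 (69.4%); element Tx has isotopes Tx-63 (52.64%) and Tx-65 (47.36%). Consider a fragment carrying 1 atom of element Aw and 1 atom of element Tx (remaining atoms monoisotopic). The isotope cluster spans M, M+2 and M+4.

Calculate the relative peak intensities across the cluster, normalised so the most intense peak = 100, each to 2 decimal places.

31.57 : 100.00 : 64.42

Element Aw pattern (n=1): 0.3060 : 0.6940
Element Tx pattern (n=1): 0.5264 : 0.4736
Convolve the two distributions (both contribute in 2-u steps):
  M: 0.3060×0.5264 = 0.161078
  M+2: 0.3060×0.4736 + 0.6940×0.5264 = 0.510243
  M+4: 0.6940×0.4736 = 0.328678
Scale to base peak (0.510243) = 100: 31.57 : 100.00 : 64.42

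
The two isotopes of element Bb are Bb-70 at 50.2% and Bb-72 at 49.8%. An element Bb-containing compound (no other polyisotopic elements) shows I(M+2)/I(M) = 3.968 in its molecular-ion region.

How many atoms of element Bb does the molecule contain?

4

For n independent Bb atoms, I(M+2)/I(M) = n · (abundance Bb-72) / (abundance Bb-70) = n · 0.498/0.502.
n = 3.968 × 0.502/0.498 = 4.00 ≈ 4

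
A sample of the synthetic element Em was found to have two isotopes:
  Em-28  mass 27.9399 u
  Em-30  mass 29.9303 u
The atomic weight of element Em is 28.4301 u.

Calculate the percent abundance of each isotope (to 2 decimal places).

With x = fraction of Em-28 (so Em-30 is 1 − x):
27.9399·x + 29.9303·(1 − x) = 28.4301
(27.9399 − 29.9303)·x = 28.4301 − 29.9303
x = -1.5002 / -1.9904 = 0.75372 → 75.37% Em-28, 24.63% Em-30.

Em-28: 75.37%, Em-30: 24.63%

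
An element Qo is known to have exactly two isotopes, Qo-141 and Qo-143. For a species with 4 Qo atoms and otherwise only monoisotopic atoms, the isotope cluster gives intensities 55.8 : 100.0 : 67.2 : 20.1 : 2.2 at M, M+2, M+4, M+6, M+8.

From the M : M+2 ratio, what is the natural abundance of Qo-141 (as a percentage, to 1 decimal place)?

Let p = fractional abundance of Qo-141. I(M+2)/I(M) = [C(4,1)·p^3·(1−p)] / p^4 = 4·(1−p)/p = 100.0/55.8 = 1.7921
(1−p)/p = 1.7921/4 = 0.4480  ⇒  p = 1/(1 + 0.4480) = 0.6906
Qo-141: 69.1%, Qo-143: 30.9%.

69.1%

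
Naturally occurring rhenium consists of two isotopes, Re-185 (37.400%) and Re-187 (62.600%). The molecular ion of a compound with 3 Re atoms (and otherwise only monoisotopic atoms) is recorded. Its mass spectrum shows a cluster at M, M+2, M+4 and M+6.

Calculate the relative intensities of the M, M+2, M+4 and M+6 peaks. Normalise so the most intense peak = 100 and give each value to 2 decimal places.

Expanding (0.37400 + 0.62600)^3:
P(M) = 0.37400^3 = 0.052314
P(M+2) = 3 × 0.37400^2 × 0.62600^1 = 0.262687
P(M+4) = 3 × 0.37400^1 × 0.62600^2 = 0.439685
P(M+6) = 0.62600^3 = 0.245314
The M+4 peak is largest (0.439685); scaling to 100 gives 11.90 : 59.74 : 100.00 : 55.79.

11.90 : 59.74 : 100.00 : 55.79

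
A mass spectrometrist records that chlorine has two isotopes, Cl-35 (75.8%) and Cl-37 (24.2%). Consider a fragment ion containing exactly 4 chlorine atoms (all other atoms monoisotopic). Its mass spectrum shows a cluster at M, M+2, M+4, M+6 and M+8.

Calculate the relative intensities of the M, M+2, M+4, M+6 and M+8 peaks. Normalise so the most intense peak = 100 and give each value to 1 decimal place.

The 4 Cl atoms are independent, so intensities follow the terms of (0.758 + 0.242)^4.
P(M) = 0.758^4 = 0.330124
P(M+2) = 4 × 0.758^3 × 0.242^1 = 0.421583
P(M+4) = 6 × 0.758^2 × 0.242^2 = 0.201893
P(M+6) = 4 × 0.758^1 × 0.242^3 = 0.042971
P(M+8) = 0.242^4 = 0.003430
The M+2 peak is largest (0.421583); scaling to 100 gives 78.3 : 100.0 : 47.9 : 10.2 : 0.8.

78.3 : 100.0 : 47.9 : 10.2 : 0.8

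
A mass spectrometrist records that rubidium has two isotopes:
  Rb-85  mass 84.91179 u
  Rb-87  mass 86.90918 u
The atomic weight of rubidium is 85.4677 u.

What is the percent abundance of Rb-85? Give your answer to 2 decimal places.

72.17%

With x = fraction of Rb-85 (so Rb-87 is 1 − x):
84.91179·x + 86.90918·(1 − x) = 85.4677
(84.91179 − 86.90918)·x = 85.4677 − 86.90918
x = -1.44148 / -1.99739 = 0.72168 → 72.17% Rb-85, 27.83% Rb-87.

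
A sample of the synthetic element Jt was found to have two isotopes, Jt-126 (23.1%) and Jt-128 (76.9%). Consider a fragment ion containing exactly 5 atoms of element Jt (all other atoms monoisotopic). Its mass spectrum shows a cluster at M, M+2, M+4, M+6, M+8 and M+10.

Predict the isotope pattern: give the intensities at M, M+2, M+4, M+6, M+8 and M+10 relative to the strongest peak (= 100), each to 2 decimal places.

Each Jt atom is independently Jt-126 (p = 0.231) or Jt-128 (q = 0.769); the cluster is the binomial expansion (p + q)^5.
P(M) = 0.231^5 = 0.000658
P(M+2) = 5 × 0.231^4 × 0.769^1 = 0.010948
P(M+4) = 10 × 0.231^3 × 0.769^2 = 0.072893
P(M+6) = 10 × 0.231^2 × 0.769^3 = 0.242663
P(M+8) = 5 × 0.231^1 × 0.769^4 = 0.403913
P(M+10) = 0.769^5 = 0.268925
The M+8 peak is largest (0.403913); scaling to 100 gives 0.16 : 2.71 : 18.05 : 60.08 : 100.00 : 66.58.

0.16 : 2.71 : 18.05 : 60.08 : 100.00 : 66.58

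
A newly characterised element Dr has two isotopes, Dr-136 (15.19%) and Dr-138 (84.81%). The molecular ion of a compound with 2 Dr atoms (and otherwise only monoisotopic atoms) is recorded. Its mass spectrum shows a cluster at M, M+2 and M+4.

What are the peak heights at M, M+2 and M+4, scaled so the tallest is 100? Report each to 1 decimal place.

3.2 : 35.8 : 100.0

The 2 Dr atoms are independent, so intensities follow the terms of (0.1519 + 0.8481)^2.
P(M) = 0.1519^2 = 0.023074
P(M+2) = 2 × 0.1519^1 × 0.8481^1 = 0.257653
P(M+4) = 0.8481^2 = 0.719274
The M+4 peak is largest (0.719274); scaling to 100 gives 3.2 : 35.8 : 100.0.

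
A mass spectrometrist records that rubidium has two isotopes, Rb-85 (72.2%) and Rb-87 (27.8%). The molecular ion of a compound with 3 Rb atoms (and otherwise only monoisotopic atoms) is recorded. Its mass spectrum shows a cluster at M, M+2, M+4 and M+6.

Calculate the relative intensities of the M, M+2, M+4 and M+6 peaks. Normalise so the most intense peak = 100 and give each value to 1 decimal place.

86.6 : 100.0 : 38.5 : 4.9

The 3 Rb atoms are independent, so intensities follow the terms of (0.722 + 0.278)^3.
P(M) = 0.722^3 = 0.376367
P(M+2) = 3 × 0.722^2 × 0.278^1 = 0.434751
P(M+4) = 3 × 0.722^1 × 0.278^2 = 0.167397
P(M+6) = 0.278^3 = 0.021485
The M+2 peak is largest (0.434751); scaling to 100 gives 86.6 : 100.0 : 38.5 : 4.9.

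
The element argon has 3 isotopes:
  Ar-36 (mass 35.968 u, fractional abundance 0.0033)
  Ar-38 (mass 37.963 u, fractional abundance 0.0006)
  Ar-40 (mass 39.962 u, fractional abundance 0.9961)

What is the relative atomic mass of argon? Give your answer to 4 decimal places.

39.9476 u

The abundance-weighted mean is 0.0033 × 35.968 + 0.0006 × 37.963 + 0.9961 × 39.962
= 0.11869 + 0.02278 + 39.80615 = 39.94762 u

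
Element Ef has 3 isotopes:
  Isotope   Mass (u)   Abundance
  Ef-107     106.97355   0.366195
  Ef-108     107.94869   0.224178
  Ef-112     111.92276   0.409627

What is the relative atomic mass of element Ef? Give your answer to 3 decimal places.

The abundance-weighted mean is 0.366195 × 106.97355 + 0.224178 × 107.94869 + 0.409627 × 111.92276
= 39.173179 + 24.199721 + 45.846584 = 109.219484 u

109.219 u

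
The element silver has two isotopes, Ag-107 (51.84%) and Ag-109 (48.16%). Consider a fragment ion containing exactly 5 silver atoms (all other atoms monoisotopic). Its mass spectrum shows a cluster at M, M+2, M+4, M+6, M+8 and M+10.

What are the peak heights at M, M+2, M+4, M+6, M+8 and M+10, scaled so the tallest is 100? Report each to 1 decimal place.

The 5 Ag atoms are independent, so intensities follow the terms of (0.5184 + 0.4816)^5.
P(M) = 0.5184^5 = 0.037439
P(M+2) = 5 × 0.5184^4 × 0.4816^1 = 0.173907
P(M+4) = 10 × 0.5184^3 × 0.4816^2 = 0.323123
P(M+6) = 10 × 0.5184^2 × 0.4816^3 = 0.300185
P(M+8) = 5 × 0.5184^1 × 0.4816^4 = 0.139438
P(M+10) = 0.4816^5 = 0.025908
The M+4 peak is largest (0.323123); scaling to 100 gives 11.6 : 53.8 : 100.0 : 92.9 : 43.2 : 8.0.

11.6 : 53.8 : 100.0 : 92.9 : 43.2 : 8.0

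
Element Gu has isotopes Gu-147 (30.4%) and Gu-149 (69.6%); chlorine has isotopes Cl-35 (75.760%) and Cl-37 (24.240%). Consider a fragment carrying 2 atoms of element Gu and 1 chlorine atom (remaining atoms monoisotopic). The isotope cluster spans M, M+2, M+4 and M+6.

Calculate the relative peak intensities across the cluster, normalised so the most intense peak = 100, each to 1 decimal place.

14.9 : 73.0 : 100.0 : 25.0

Element Gu pattern (n=2): 0.092416 : 0.423168 : 0.484416
Chlorine pattern (n=1): 0.7576 : 0.2424
Convolve the two distributions (both contribute in 2-u steps):
  M: 0.092416×0.7576 = 0.070014
  M+2: 0.092416×0.2424 + 0.423168×0.7576 = 0.342994
  M+4: 0.423168×0.2424 + 0.484416×0.7576 = 0.469569
  M+6: 0.484416×0.2424 = 0.117422
Scale to base peak (0.469569) = 100: 14.9 : 73.0 : 100.0 : 25.0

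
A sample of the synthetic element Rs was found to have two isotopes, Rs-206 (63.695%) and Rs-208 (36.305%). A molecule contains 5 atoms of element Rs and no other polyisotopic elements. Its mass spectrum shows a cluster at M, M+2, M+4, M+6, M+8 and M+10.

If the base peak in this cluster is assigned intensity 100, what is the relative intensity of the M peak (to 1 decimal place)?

Binomial terms of (0.63695 + 0.36305)^5: M 0.1048, M+2 0.2988, M+4 0.3406, M+6 0.1941, M+8 0.0553, M+10 0.0063 → M+4 is the base peak.
P(M+4) = C(5,2) × 0.63695^3 × 0.36305^2 = 10 × 0.25841399 × 0.1318053 = 0.340603 (base)
P(M) = C(5,0) × 0.63695^5 × 0.36305^0 = 1 × 0.10483993 × 1.0000 = 0.104840
Relative intensity = 0.104840 / 0.340603 × 100 = 30.8

30.8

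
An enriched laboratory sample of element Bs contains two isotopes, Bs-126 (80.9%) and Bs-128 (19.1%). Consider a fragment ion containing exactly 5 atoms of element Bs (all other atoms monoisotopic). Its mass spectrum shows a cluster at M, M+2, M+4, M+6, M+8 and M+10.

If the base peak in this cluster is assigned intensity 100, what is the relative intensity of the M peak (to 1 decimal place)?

84.7

(0.809 + 0.191)^5 gives M 0.3465, M+2 0.4091, M+4 0.1932, M+6 0.0456, M+8 0.0054, M+10 0.0003; the largest is M+2.
P(M+2) = C(5,1) × 0.809^4 × 0.191^1 = 5 × 0.42834538 × 0.1910 = 0.409070 (base)
P(M) = C(5,0) × 0.809^5 × 0.191^0 = 1 × 0.34653141 × 1.0000 = 0.346531
Relative intensity = 0.346531 / 0.409070 × 100 = 84.7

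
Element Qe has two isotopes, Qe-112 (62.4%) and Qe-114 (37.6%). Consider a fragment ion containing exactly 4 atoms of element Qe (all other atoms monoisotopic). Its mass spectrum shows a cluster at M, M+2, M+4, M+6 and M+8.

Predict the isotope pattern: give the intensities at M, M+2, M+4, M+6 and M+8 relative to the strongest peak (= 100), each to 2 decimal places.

Each Qe atom is independently Qe-112 (p = 0.624) or Qe-114 (q = 0.376); the cluster is the binomial expansion (p + q)^4.
P(M) = 0.624^4 = 0.151614
P(M+2) = 4 × 0.624^3 × 0.376^1 = 0.365428
P(M+4) = 6 × 0.624^2 × 0.376^2 = 0.330291
P(M+6) = 4 × 0.624^1 × 0.376^3 = 0.132681
P(M+8) = 0.376^4 = 0.019987
The M+2 peak is largest (0.365428); scaling to 100 gives 41.49 : 100.00 : 90.38 : 36.31 : 5.47.

41.49 : 100.00 : 90.38 : 36.31 : 5.47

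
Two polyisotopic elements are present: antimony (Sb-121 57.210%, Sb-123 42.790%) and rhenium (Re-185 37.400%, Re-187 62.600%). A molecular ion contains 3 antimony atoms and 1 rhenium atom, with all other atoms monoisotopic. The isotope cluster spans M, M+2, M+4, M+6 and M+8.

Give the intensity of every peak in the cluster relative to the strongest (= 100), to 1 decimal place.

Antimony pattern (n=3): 0.18724742 : 0.42015297 : 0.3142518 : 0.07834781
Rhenium pattern (n=1): 0.3740 : 0.6260
Convolve the two distributions (both contribute in 2-u steps):
  M: 0.18724742×0.3740 = 0.070031
  M+2: 0.18724742×0.6260 + 0.42015297×0.3740 = 0.274354
  M+4: 0.42015297×0.6260 + 0.3142518×0.3740 = 0.380546
  M+6: 0.3142518×0.6260 + 0.07834781×0.3740 = 0.226024
  M+8: 0.07834781×0.6260 = 0.049046
Scale to base peak (0.380546) = 100: 18.4 : 72.1 : 100.0 : 59.4 : 12.9

18.4 : 72.1 : 100.0 : 59.4 : 12.9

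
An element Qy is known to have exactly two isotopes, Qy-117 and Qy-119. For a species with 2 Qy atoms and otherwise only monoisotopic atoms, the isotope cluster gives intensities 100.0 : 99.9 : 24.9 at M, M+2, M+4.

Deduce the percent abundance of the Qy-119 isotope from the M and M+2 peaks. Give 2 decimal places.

33.31%

If p is the fraction of Qy that is Qy-117, then I(M+2)/I(M) = [C(2,1)·p^1·(1−p)] / p^2 = 2·(1−p)/p = 99.9/100.0 = 0.9990
(1−p)/p = 0.9990/2 = 0.4995  ⇒  p = 1/(1 + 0.4995) = 0.6669
Qy-117: 66.69%, Qy-119: 33.31%.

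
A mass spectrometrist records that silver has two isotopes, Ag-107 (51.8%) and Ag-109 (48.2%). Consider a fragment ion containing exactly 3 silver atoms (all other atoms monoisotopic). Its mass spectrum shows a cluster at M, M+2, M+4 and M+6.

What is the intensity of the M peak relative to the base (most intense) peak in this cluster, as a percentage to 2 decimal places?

35.82%

Term probabilities: M 0.1390, M+2 0.3880, M+4 0.3610, M+6 0.1120. Base peak = M+2.
P(M+2) = C(3,1) × 0.518^2 × 0.482^1 = 3 × 0.268324 × 0.4820 = 0.387997 (base)
P(M) = C(3,0) × 0.518^3 × 0.482^0 = 1 × 0.13899183 × 1.0000 = 0.138992
Relative intensity = 0.138992 / 0.387997 × 100 = 35.82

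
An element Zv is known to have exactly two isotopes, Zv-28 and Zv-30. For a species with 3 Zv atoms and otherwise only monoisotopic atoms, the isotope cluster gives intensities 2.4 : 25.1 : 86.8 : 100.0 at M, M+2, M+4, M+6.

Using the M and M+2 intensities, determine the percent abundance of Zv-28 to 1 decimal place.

If p is the fraction of Zv that is Zv-28, then I(M+2)/I(M) = [C(3,1)·p^2·(1−p)] / p^3 = 3·(1−p)/p = 25.1/2.4 = 10.4583
(1−p)/p = 10.4583/3 = 3.4861  ⇒  p = 1/(1 + 3.4861) = 0.2229
Zv-28: 22.3%, Zv-30: 77.7%.

22.3%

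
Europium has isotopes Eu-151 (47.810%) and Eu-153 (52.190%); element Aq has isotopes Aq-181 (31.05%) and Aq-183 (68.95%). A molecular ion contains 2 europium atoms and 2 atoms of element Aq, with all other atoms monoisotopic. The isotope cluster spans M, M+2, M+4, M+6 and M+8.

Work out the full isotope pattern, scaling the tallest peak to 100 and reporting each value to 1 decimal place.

6.2 : 41.3 : 98.5 : 100.0 : 36.6

Europium pattern (n=2): 0.22857961 : 0.49904078 : 0.27237961
Element Aq pattern (n=2): 0.09641025 : 0.4281795 : 0.47541025
Convolve the two distributions (both contribute in 2-u steps):
  M: 0.22857961×0.09641025 = 0.022037
  M+2: 0.22857961×0.4281795 + 0.49904078×0.09641025 = 0.145986
  M+4: 0.22857961×0.47541025 + 0.49904078×0.4281795 + 0.27237961×0.09641025 = 0.348608
  M+6: 0.49904078×0.47541025 + 0.27237961×0.4281795 = 0.353876
  M+8: 0.27237961×0.47541025 = 0.129492
Scale to base peak (0.353876) = 100: 6.2 : 41.3 : 98.5 : 100.0 : 36.6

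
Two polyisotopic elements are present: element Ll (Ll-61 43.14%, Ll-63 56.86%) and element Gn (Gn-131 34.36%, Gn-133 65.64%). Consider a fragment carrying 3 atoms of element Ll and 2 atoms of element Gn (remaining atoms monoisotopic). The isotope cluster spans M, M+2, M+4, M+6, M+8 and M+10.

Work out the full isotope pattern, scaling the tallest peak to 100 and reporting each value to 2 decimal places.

2.73 : 21.22 : 65.43 : 100.00 : 75.80 : 22.81

Element Ll pattern (n=3): 0.08028611 : 0.31745955 : 0.41842257 : 0.18383177
Element Gn pattern (n=2): 0.11806096 : 0.45107808 : 0.43086096
Convolve the two distributions (both contribute in 2-u steps):
  M: 0.08028611×0.11806096 = 0.009479
  M+2: 0.08028611×0.45107808 + 0.31745955×0.11806096 = 0.073695
  M+4: 0.08028611×0.43086096 + 0.31745955×0.45107808 + 0.41842257×0.11806096 = 0.227191
  M+6: 0.31745955×0.43086096 + 0.41842257×0.45107808 + 0.18383177×0.11806096 = 0.347226
  M+8: 0.41842257×0.43086096 + 0.18383177×0.45107808 = 0.263204
  M+10: 0.18383177×0.43086096 = 0.079206
Scale to base peak (0.347226) = 100: 2.73 : 21.22 : 65.43 : 100.00 : 75.80 : 22.81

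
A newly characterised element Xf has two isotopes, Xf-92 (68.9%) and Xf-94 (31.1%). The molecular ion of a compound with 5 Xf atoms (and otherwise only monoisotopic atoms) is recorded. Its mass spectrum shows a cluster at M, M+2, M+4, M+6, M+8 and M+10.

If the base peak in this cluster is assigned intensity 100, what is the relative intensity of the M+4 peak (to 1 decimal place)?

Binomial terms of (0.689 + 0.311)^5: M 0.1553, M+2 0.3504, M+4 0.3164, M+6 0.1428, M+8 0.0322, M+10 0.0029 → M+2 is the base peak.
P(M+2) = C(5,1) × 0.689^4 × 0.311^1 = 5 × 0.22536003 × 0.3110 = 0.350435 (base)
P(M+4) = C(5,2) × 0.689^3 × 0.311^2 = 10 × 0.32708277 × 0.096721 = 0.316358
Relative intensity = 0.316358 / 0.350435 × 100 = 90.3

90.3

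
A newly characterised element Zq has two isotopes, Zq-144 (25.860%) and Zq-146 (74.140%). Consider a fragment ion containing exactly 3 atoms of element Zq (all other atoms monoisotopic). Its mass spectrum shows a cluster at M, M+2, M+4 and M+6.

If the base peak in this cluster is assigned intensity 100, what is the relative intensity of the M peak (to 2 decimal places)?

4.06

Term probabilities: M 0.0173, M+2 0.1487, M+4 0.4264, M+6 0.4075. Base peak = M+4.
P(M+4) = C(3,2) × 0.25860^1 × 0.74140^2 = 3 × 0.2586 × 0.54967396 = 0.426437 (base)
P(M) = C(3,0) × 0.25860^3 × 0.74140^0 = 1 × 0.01729361 × 1.0000 = 0.017294
Relative intensity = 0.017294 / 0.426437 × 100 = 4.06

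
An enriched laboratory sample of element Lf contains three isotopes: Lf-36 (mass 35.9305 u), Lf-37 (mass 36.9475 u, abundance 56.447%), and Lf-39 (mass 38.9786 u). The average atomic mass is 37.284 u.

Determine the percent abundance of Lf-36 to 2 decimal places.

17.98%

Let x and y be the fractions of Lf-36 and Lf-39. Then x + y = 1 − 0.56447 = 0.43553 and 35.9305x + 38.9786y = 37.284 − 0.56447×36.9475 = 16.428244675.
Substituting: 35.9305x + 38.9786(0.43553 − x) = 16.428244675
(35.9305 − 38.9786)x = -0.548104983  ⇒  x = 0.17982, y = 0.25571
Lf-36: 17.98%, Lf-39: 25.57%.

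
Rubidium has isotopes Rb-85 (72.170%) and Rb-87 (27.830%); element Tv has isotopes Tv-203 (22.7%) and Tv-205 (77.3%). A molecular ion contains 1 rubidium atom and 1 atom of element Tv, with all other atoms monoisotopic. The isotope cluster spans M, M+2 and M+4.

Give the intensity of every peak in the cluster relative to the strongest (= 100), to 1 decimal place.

Rubidium pattern (n=1): 0.7217 : 0.2783
Element Tv pattern (n=1): 0.2270 : 0.7730
Convolve the two distributions (both contribute in 2-u steps):
  M: 0.7217×0.2270 = 0.163826
  M+2: 0.7217×0.7730 + 0.2783×0.2270 = 0.621048
  M+4: 0.2783×0.7730 = 0.215126
Scale to base peak (0.621048) = 100: 26.4 : 100.0 : 34.6

26.4 : 100.0 : 34.6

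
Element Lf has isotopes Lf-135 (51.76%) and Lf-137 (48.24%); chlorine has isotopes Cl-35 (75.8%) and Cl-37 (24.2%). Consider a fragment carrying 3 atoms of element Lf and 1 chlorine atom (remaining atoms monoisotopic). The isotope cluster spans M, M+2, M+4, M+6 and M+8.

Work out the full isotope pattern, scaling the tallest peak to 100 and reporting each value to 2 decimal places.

28.58 : 89.05 : 100.00 : 46.92 : 7.39

Element Lf pattern (n=3): 0.13867009 : 0.387719 : 0.36135172 : 0.11225919
Chlorine pattern (n=1): 0.7580 : 0.2420
Convolve the two distributions (both contribute in 2-u steps):
  M: 0.13867009×0.7580 = 0.105112
  M+2: 0.13867009×0.2420 + 0.387719×0.7580 = 0.327449
  M+4: 0.387719×0.2420 + 0.36135172×0.7580 = 0.367733
  M+6: 0.36135172×0.2420 + 0.11225919×0.7580 = 0.172540
  M+8: 0.11225919×0.2420 = 0.027167
Scale to base peak (0.367733) = 100: 28.58 : 89.05 : 100.00 : 46.92 : 7.39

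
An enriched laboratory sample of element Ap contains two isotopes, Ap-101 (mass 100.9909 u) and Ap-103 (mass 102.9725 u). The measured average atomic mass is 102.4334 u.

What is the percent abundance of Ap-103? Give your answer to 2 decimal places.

With x = fraction of Ap-101 (so Ap-103 is 1 − x):
100.9909·x + 102.9725·(1 − x) = 102.4334
(100.9909 − 102.9725)·x = 102.4334 − 102.9725
x = -0.5391 / -1.9816 = 0.27205 → 27.21% Ap-101, 72.79% Ap-103.

72.79%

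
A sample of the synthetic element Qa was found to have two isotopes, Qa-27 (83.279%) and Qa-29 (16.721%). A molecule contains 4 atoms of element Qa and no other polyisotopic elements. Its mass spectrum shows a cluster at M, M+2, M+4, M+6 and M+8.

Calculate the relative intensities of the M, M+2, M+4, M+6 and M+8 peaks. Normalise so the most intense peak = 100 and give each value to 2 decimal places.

100.00 : 80.31 : 24.19 : 3.24 : 0.16

Expanding (0.83279 + 0.16721)^4:
P(M) = 0.83279^4 = 0.480997
P(M+2) = 4 × 0.83279^3 × 0.16721^1 = 0.386304
P(M+4) = 6 × 0.83279^2 × 0.16721^2 = 0.116345
P(M+6) = 4 × 0.83279^1 × 0.16721^3 = 0.015573
P(M+8) = 0.16721^4 = 0.000782
The M peak is largest (0.480997); scaling to 100 gives 100.00 : 80.31 : 24.19 : 3.24 : 0.16.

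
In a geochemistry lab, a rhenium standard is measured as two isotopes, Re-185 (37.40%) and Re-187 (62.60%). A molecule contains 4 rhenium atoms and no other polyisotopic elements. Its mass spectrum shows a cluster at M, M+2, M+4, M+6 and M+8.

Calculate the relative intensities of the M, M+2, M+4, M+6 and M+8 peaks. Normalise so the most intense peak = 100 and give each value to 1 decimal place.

Expanding (0.3740 + 0.6260)^4:
P(M) = 0.3740^4 = 0.019565
P(M+2) = 4 × 0.3740^3 × 0.6260^1 = 0.130993
P(M+4) = 6 × 0.3740^2 × 0.6260^2 = 0.328884
P(M+6) = 4 × 0.3740^1 × 0.6260^3 = 0.366990
P(M+8) = 0.6260^4 = 0.153567
The M+6 peak is largest (0.366990); scaling to 100 gives 5.3 : 35.7 : 89.6 : 100.0 : 41.8.

5.3 : 35.7 : 89.6 : 100.0 : 41.8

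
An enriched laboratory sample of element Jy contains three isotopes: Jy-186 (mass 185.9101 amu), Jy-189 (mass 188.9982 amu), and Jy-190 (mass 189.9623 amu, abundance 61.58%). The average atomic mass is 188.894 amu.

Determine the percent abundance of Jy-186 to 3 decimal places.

22.599%

Let x and y be the fractions of Jy-186 and Jy-189. Then x + y = 1 − 0.6158 = 0.3842 and 185.9101x + 188.9982y = 188.894 − 0.6158×189.9623 = 71.91521566.
Substituting: 185.9101x + 188.9982(0.3842 − x) = 71.91521566
(185.9101 − 188.9982)x = -0.69789278  ⇒  x = 0.22599, y = 0.15821
Jy-186: 22.599%, Jy-189: 15.821%.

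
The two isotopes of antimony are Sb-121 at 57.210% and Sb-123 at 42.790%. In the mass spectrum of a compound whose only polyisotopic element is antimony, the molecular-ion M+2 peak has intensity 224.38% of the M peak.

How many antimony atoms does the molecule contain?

With n Sb atoms, P(M+2)/P(M) = C(n,1)·p^(n−1)q / p^n = n·q/p = n · 0.42790/0.57210.
n = 2.2438 × 0.57210/0.42790 = 3.00 ≈ 3

3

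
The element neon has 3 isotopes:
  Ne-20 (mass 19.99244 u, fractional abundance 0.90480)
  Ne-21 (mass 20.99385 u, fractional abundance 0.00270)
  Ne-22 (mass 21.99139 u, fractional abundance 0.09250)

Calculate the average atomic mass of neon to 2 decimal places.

Average mass = Σ (abundance × isotope mass) = 0.90480 × 19.99244 + 0.00270 × 20.99385 + 0.09250 × 21.99139
= 18.089160 + 0.056683 + 2.034204 = 20.180047 u

20.18 u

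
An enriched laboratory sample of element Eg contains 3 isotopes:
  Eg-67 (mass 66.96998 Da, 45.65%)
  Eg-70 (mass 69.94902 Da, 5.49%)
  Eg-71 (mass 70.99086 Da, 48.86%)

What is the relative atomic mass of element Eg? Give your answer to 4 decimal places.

69.0981 Da

The abundance-weighted mean is 0.4565 × 66.96998 + 0.0549 × 69.94902 + 0.4886 × 70.99086
= 30.571796 + 3.840201 + 34.686134 = 69.098131 Da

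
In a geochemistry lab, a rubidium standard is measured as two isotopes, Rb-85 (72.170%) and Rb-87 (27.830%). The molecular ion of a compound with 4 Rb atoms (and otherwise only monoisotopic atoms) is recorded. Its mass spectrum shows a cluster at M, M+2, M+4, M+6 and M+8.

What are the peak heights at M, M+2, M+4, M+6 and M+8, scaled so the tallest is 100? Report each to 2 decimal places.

Each Rb atom is independently Rb-85 (p = 0.72170) or Rb-87 (q = 0.27830); the cluster is the binomial expansion (p + q)^4.
P(M) = 0.72170^4 = 0.271286
P(M+2) = 4 × 0.72170^3 × 0.27830^1 = 0.418450
P(M+4) = 6 × 0.72170^2 × 0.27830^2 = 0.242042
P(M+6) = 4 × 0.72170^1 × 0.27830^3 = 0.062224
P(M+8) = 0.27830^4 = 0.005999
The M+2 peak is largest (0.418450); scaling to 100 gives 64.83 : 100.00 : 57.84 : 14.87 : 1.43.

64.83 : 100.00 : 57.84 : 14.87 : 1.43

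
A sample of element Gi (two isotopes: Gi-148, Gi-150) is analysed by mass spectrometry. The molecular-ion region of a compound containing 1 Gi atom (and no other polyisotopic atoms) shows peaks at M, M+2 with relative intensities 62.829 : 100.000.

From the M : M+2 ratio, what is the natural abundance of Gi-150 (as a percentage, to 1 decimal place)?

61.4%

If p is the fraction of Gi that is Gi-148, then I(M+2)/I(M) = [C(1,1)·p^0·(1−p)] / p^1 = 1·(1−p)/p = 100.000/62.829 = 1.5916
(1−p)/p = 1.5916/1 = 1.5916  ⇒  p = 1/(1 + 1.5916) = 0.3859
Gi-148: 38.6%, Gi-150: 61.4%.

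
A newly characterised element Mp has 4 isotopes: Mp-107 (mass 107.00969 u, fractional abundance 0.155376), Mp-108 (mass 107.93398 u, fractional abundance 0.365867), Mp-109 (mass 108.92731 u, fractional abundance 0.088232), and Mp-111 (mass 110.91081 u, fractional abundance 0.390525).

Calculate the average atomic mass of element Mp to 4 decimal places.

109.0405 u

Average mass = Σ (abundance × isotope mass) = 0.155376 × 107.00969 + 0.365867 × 107.93398 + 0.088232 × 108.92731 + 0.390525 × 110.91081
= 16.626738 + 39.489481 + 9.610874 + 43.313444 = 109.040537 u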